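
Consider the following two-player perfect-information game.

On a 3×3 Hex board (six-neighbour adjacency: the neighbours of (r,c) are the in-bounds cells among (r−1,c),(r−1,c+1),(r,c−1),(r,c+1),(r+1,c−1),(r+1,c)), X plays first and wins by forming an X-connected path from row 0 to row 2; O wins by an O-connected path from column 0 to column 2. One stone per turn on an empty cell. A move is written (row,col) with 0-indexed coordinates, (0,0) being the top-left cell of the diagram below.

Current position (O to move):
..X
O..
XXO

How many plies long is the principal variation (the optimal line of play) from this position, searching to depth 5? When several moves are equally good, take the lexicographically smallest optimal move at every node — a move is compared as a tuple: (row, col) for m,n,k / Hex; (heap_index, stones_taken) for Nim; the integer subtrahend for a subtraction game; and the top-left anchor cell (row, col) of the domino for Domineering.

PV length from [..X/O../XXO]: 4 plies

ply 1, O at ..X/O../XXO | (0,0)=-1→O.X/O../XXO*; (0,1)=-1→.OX/O../XXO; (1,1)=-1→..X/OO./XXO; (1,2)=-1→..X/O.O/XXO
ply 2, X at O.X/O../XXO | (0,1)=+1→OXX/O../XXO*; (1,1)=+1→O.X/OX./XXO; (1,2)=+1→O.X/O.X/XXO
ply 3, O at OXX/O../XXO | (1,1)=-1→OXX/OO./XXO*; (1,2)=-1→OXX/O.O/XXO
ply 4, X at OXX/OO./XXO | (1,2)=+1→OXX/OOX/XXO*
ply 5: OXX/OOX/XXO is terminal -1 (O); from ..X/O../XXO depth 5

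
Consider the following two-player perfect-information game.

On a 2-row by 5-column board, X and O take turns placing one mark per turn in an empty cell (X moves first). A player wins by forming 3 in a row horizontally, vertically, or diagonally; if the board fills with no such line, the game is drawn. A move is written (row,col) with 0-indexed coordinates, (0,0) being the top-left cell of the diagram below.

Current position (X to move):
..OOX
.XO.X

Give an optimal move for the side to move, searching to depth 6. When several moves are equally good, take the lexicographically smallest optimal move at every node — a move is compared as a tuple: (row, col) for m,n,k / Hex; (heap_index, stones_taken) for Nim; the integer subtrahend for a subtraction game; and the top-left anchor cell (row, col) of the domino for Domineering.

X's best at [..OOX/.XO.X]: (0,1)

[..OOX/.XO.X] X move#1: (0,0):-1/X.OOX/.XO.X, (0,1):+0/.XOOX/.XO.X*, (1,0):-1/..OOX/XXO.X, (1,3):-1/..OOX/.XOXX
[.XOOX/.XO.X] O move#2: (0,0):+0/OXOOX/.XO.X*, (1,0):+0/.XOOX/OXO.X, (1,3):+0/.XOOX/.XOOX
[OXOOX/.XO.X] X move#3: (1,0):+0/OXOOX/XXO.X*, (1,3):+0/OXOOX/.XOXX
[OXOOX/XXO.X] O move#4: (1,3):+0/OXOOX/XXOOX*
[OXOOX/XXOOX] end (terminal +0, X#5); searched ..OOX/.XO.X to 6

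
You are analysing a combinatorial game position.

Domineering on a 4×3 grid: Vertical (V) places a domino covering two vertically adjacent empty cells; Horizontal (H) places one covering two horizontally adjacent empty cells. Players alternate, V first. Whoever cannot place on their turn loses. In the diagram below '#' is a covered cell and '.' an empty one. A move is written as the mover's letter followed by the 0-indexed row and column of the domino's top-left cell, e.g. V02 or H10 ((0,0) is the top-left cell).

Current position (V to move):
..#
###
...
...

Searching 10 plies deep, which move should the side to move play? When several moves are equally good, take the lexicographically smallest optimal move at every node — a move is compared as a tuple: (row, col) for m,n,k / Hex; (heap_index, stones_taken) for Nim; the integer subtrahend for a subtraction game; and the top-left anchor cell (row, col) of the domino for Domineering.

V's best at [..#/###/.../...]: V21

[..#/###/.../...] V move#1: V20:-1/..#/###/#../#.., V21:+1/..#/###/.#./.#.*, V22:-1/..#/###/..#/..#
[..#/###/.#./.#.] H move#2: H00:-1/###/###/.#./.#.*
[###/###/.#./.#.] V move#3: V20:+1/###/###/##./##.*, V22:+1/###/###/.##/.##
[###/###/##./##.] end (terminal -1, H#4); searched ..#/###/.../... to 10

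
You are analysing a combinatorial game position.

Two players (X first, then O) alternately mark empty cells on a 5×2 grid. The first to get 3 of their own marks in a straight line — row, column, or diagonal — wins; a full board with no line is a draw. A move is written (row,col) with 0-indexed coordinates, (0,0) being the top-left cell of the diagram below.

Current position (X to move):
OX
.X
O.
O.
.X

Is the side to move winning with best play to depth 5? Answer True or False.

ply 1, X at OX/.X/O./O./.X | (1,0)=-1→OX/XX/O./O./.X; (2,1)=+1→OX/.X/OX/O./.X*; (3,1)=-1→OX/.X/O./OX/.X; (4,0)=-1→OX/.X/O./O./XX
ply 2: OX/.X/OX/O./.X is terminal -1 (O); from OX/.X/O./O./.X depth 5

X winning at [OX/.X/O./O./.X]: True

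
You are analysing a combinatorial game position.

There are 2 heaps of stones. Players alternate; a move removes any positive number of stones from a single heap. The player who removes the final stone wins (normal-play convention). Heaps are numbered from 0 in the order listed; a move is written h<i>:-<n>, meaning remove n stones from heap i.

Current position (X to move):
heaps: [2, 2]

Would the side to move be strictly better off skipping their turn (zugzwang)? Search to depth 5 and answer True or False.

[(2,2)] X move#1: h0:-1:-1/(1,2)*, h0:-2:-1/(0,2), h1:-1:-1/(2,1), h1:-2:-1/(2,0)
[(1,2)] O move#2: h0:-1:-1/(0,2), h1:-1:+1/(1,1)*, h1:-2:-1/(1,0)
[(1,1)] X move#3: h0:-1:-1/(0,1)*, h1:-1:-1/(1,0)
[(0,1)] O move#4: h1:-1:+1/(0,0)*
[(0,0)] end (terminal -1, X#5); searched (2,2) to 5
suppose X passes — search the same position with O to move:
pass> [(2,2)] O move#1: h0:-1:-1/(1,2)*, h0:-2:-1/(0,2), h1:-1:-1/(2,1), h1:-2:-1/(2,0)
pass> [(1,2)] X move#2: h0:-1:-1/(0,2), h1:-1:+1/(1,1)*, h1:-2:-1/(1,0)
pass> [(1,1)] O move#3: h0:-1:-1/(0,1)*, h1:-1:-1/(1,0)
pass> [(0,1)] X move#4: h1:-1:+1/(0,0)*
pass> [(0,0)] end (terminal -1, O#5); searched (2,2) to 5
for X: play -1, pass +1

zugzwang((2,2), X) = True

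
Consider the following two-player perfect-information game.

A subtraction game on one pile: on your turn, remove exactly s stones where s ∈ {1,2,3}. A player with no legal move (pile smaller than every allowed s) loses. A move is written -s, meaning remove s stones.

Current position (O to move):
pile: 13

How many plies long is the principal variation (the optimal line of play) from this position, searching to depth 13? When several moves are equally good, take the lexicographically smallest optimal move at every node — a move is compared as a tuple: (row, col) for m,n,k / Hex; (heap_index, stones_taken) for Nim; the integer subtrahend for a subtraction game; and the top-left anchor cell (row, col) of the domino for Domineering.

PV length from [13]: 7 plies

[13] O move#1: -1:+1/12*, -2:-1/11, -3:-1/10
[12] X move#2: -1:-1/11*, -2:-1/10, -3:-1/9
[11] O move#3: -1:-1/10, -2:-1/9, -3:+1/8*
[8] X move#4: -1:-1/7*, -2:-1/6, -3:-1/5
[7] O move#5: -1:-1/6, -2:-1/5, -3:+1/4*
[4] X move#6: -1:-1/3*, -2:-1/2, -3:-1/1
[3] O move#7: -1:-1/2, -2:-1/1, -3:+1/0*
[0] end (terminal -1, X#8); searched 13 to 13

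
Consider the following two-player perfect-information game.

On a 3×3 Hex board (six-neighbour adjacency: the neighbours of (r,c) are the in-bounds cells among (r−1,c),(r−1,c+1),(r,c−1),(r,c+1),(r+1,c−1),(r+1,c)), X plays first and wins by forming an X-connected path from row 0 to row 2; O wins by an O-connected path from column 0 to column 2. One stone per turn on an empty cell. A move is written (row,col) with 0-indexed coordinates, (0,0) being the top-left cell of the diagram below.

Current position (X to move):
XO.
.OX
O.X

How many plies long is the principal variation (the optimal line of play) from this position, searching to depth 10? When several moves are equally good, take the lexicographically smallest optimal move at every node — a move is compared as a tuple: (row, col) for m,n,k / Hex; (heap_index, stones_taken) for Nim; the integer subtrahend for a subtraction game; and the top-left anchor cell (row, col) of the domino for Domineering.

p1 X@[XO./.OX/O.X]: (0,2)[XOX/.OX/O.X]+1* (1,0)[XO./XOX/O.X]-1 (2,1)[XO./.OX/OXX]-1
p2 O@[XOX/.OX/O.X] terminal -1; root [XO./.OX/O.X] d10

PV length from [XO./.OX/O.X]: 1 ply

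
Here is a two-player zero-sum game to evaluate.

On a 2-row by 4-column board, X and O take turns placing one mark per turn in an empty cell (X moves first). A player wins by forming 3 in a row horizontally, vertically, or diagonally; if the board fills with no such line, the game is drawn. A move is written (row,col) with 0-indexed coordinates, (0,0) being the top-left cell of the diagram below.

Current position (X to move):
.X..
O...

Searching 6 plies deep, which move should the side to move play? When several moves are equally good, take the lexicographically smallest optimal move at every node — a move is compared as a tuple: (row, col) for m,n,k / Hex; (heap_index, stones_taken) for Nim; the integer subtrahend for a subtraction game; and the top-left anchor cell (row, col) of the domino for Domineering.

X's best at [.X../O...]: (0,2)

p1 X@[.X../O...]: (0,0)[XX../O...]+0 (0,2)[.XX./O...]+1* (0,3)[.X.X/O...]+0 (1,1)[.X../OX..]+0 (1,2)[.X../O.X.]+0 (1,3)[.X../O..X]+0
p2 O@[.XX./O...]: (0,0)[OXX./O...]-1* (0,3)[.XXO/O...]-1 (1,1)[.XX./OO..]-1 (1,2)[.XX./O.O.]-1 (1,3)[.XX./O..O]-1
p3 X@[OXX./O...]: (0,3)[OXXX/O...]+1* (1,1)[OXX./OX..]+0 (1,2)[OXX./O.X.]+0 (1,3)[OXX./O..X]+0
p4 O@[OXXX/O...] terminal -1; root [.X../O...] d6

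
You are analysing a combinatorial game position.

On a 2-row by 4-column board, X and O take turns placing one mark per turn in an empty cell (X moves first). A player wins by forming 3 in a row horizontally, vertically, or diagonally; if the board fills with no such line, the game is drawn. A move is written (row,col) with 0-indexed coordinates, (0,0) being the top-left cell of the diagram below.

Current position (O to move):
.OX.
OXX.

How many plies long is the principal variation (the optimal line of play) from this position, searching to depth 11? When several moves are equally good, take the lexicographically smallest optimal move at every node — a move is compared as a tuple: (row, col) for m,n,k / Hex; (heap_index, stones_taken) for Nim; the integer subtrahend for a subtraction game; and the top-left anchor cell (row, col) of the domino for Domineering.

PV length from [.OX./OXX.]: 3 plies

p1 O@[.OX./OXX.]: (0,0)[OOX./OXX.]-1 (0,3)[.OXO/OXX.]-1 (1,3)[.OX./OXXO]+0*
p2 X@[.OX./OXXO]: (0,0)[XOX./OXXO]+0* (0,3)[.OXX/OXXO]+0
p3 O@[XOX./OXXO]: (0,3)[XOXO/OXXO]+0*
p4 X@[XOXO/OXXO] terminal +0; root [.OX./OXX.] d11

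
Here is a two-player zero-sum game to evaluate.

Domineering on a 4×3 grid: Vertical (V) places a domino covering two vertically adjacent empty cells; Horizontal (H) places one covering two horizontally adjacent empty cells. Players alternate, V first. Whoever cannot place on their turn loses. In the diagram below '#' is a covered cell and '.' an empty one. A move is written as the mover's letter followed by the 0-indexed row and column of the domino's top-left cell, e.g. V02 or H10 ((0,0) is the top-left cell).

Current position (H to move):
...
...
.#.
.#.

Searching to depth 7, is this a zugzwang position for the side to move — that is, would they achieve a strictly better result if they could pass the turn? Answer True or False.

zugzwang(.../.../.#./.#., H) = False

ply 1, H at .../.../.#./.#. | H00=-1→##./.../.#./.#.*; H01=-1→.##/.../.#./.#.; H10=-1→.../##./.#./.#.; H11=-1→.../.##/.#./.#.
ply 2, V at ##./.../.#./.#. | V02=+1→###/..#/.#./.#.*; V10=+1→##./#../##./.#.; V12=+1→##./..#/.##/.#.; V20=+1→##./.../##./##.; V22=+1→##./.../.##/.##
ply 3, H at ###/..#/.#./.#. | H10=-1→###/###/.#./.#.*
ply 4, V at ###/###/.#./.#. | V20=+1→###/###/##./##.*; V22=+1→###/###/.##/.##
ply 5: ###/###/##./##. is terminal -1 (H); from .../.../.#./.#. depth 7
suppose H passes — search the same position with V to move:
pass> ply 1, V at .../.../.#./.#. | V00=+1→#../#../.#./.#.*; V01=+1→.#./.#./.#./.#.; V02=+1→..#/..#/.#./.#.; V10=-1→.../#../##./.#.; V12=-1→.../..#/.##/.#.; V20=+1→.../.../##./##.; V22=+1→.../.../.##/.##
pass> ply 2, H at #../#../.#./.#. | H01=-1→###/#../.#./.#.*; H11=-1→#../###/.#./.#.
pass> ply 3, V at ###/#../.#./.#. | V12=+1→###/#.#/.##/.#.*; V20=+1→###/#../##./##.; V22=+1→###/#../.##/.##
pass> ply 4: ###/#.#/.##/.#. is terminal -1 (H); from .../.../.#./.#. depth 7
for H: play -1, pass -1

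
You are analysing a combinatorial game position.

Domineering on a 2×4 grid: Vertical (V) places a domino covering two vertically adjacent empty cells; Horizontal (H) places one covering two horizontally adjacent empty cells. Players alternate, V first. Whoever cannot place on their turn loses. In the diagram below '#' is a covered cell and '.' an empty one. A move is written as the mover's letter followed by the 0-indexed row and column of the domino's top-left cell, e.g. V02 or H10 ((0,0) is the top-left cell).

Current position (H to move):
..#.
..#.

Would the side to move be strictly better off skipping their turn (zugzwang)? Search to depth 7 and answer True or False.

ply 1, H at ..#./..#. | H00=+1→###./..#.*; H10=+1→..#./###.
ply 2, V at ###./..#. | V03=-1→####/..##*
ply 3, H at ####/..## | H10=+1→####/####*
ply 4: ####/#### is terminal -1 (V); from ..#./..#. depth 7
if H skipped the turn, V would face:
~ ply 1, V at ..#./..#. | V00=+1→#.#./#.#.*; V01=+1→.##./.##.; V03=-1→..##/..##
~ ply 2: #.#./#.#. is terminal -1 (H); from ..#./..#. depth 7
compare (H): move=+1 vs pass=-1

zugzwang(..#./..#., H) = False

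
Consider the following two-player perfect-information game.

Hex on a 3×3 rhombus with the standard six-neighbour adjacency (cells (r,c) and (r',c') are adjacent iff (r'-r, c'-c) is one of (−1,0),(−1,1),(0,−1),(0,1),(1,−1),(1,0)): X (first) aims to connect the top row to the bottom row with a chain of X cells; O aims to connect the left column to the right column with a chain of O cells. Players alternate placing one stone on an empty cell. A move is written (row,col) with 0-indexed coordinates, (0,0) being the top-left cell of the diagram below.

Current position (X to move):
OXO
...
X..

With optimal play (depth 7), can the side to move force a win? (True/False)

p1 X@[OXO/.../X..]: (1,0)[OXO/X../X..]+1* (1,1)[OXO/.X./X..]+1 (1,2)[OXO/..X/X..]+1 (2,1)[OXO/.../XX.]+1 (2,2)[OXO/.../X.X]+1
p2 O@[OXO/X../X..] terminal -1; root [OXO/.../X..] d7

X winning at [OXO/.../X..]: True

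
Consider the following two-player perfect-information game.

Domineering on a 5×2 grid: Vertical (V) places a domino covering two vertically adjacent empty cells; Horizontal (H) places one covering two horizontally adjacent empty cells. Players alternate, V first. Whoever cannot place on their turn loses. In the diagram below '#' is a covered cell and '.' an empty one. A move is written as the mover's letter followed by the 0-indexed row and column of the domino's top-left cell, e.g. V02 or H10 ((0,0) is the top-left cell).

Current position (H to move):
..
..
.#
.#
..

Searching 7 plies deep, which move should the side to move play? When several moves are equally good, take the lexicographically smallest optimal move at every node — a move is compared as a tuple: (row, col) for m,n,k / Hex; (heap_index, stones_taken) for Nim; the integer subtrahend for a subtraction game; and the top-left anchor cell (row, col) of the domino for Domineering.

ply 1, H at ../../.#/.#/.. | H00=+1→##/../.#/.#/..*; H10=+1→../##/.#/.#/..; H40=-1→../../.#/.#/##
ply 2, V at ##/../.#/.#/.. | V10=-1→##/#./##/.#/..*; V20=-1→##/../##/##/..; V30=-1→##/../.#/##/#.
ply 3, H at ##/#./##/.#/.. | H40=+1→##/#./##/.#/##*
ply 4: ##/#./##/.#/## is terminal -1 (V); from ../../.#/.#/.. depth 7

H's best at [../../.#/.#/..]: H00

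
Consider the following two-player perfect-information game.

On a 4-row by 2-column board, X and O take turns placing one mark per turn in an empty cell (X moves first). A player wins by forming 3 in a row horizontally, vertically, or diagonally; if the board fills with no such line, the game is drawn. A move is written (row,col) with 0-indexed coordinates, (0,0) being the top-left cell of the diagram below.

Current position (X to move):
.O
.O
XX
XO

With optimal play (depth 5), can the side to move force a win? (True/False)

ply 1, X at .O/.O/XX/XO | (0,0)=+0→XO/.O/XX/XO; (1,0)=+1→.O/XO/XX/XO*
ply 2: .O/XO/XX/XO is terminal -1 (O); from .O/.O/XX/XO depth 5

X winning at [.O/.O/XX/XO]: True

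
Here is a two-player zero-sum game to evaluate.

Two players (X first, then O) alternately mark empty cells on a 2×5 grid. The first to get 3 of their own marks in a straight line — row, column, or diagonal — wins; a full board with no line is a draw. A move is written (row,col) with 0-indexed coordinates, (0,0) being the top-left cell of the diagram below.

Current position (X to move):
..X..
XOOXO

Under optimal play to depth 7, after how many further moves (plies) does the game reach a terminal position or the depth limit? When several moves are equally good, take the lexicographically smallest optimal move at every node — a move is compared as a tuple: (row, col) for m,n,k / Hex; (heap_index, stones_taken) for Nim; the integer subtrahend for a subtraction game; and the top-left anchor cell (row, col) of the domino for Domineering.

p1 X@[..X../XOOXO]: (0,0)[X.X../XOOXO]+0 (0,1)[.XX../XOOXO]+1* (0,3)[..XX./XOOXO]+1 (0,4)[..X.X/XOOXO]+0
p2 O@[.XX../XOOXO]: (0,0)[OXX../XOOXO]-1* (0,3)[.XXO./XOOXO]-1 (0,4)[.XX.O/XOOXO]-1
p3 X@[OXX../XOOXO]: (0,3)[OXXX./XOOXO]+1* (0,4)[OXX.X/XOOXO]+0
p4 O@[OXXX./XOOXO] terminal -1; root [..X../XOOXO] d7

PV length from [..X../XOOXO]: 3 plies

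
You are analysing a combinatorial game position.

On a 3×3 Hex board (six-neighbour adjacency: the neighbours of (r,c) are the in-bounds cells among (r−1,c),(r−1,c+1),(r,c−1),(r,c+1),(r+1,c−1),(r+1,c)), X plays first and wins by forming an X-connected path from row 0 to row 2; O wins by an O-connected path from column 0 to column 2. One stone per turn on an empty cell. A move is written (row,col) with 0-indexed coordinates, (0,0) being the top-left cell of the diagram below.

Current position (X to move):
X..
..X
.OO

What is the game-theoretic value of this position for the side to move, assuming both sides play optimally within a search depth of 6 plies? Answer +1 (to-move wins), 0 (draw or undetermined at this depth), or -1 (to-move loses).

[X../..X/.OO] X move#1: (0,1):-1/XX./..X/.OO, (0,2):-1/X.X/..X/.OO, (1,0):-1/X../X.X/.OO, (1,1):-1/X../.XX/.OO, (2,0):+1/X../..X/XOO*
[X../..X/XOO] O move#2: (0,1):-1/XO./..X/XOO*, (0,2):-1/X.O/..X/XOO, (1,0):-1/X../O.X/XOO, (1,1):-1/X../.OX/XOO
[XO./..X/XOO] X move#3: (0,2):+1/XOX/..X/XOO*, (1,0):+1/XO./X.X/XOO, (1,1):+1/XO./.XX/XOO
[XOX/..X/XOO] O move#4: (1,0):-1/XOX/O.X/XOO*, (1,1):-1/XOX/.OX/XOO
[XOX/O.X/XOO] X move#5: (1,1):+1/XOX/OXX/XOO*
[XOX/OXX/XOO] end (terminal -1, O#6); searched X../..X/.OO to 6

value(X../..X/.OO, X) = +1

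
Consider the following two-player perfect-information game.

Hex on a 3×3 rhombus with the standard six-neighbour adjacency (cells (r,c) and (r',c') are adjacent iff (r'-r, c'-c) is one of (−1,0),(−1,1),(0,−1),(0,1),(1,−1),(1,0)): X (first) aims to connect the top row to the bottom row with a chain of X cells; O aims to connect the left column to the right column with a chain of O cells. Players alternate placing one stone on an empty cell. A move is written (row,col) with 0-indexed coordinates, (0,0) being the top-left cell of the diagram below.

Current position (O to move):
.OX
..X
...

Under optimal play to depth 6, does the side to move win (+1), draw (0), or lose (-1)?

p1 O@[.OX/..X/...]: (0,0)[OOX/..X/...]-1* (1,0)[.OX/O.X/...]-1 (1,1)[.OX/.OX/...]-1 (2,0)[.OX/..X/O..]-1 (2,1)[.OX/..X/.O.]-1 (2,2)[.OX/..X/..O]-1
p2 X@[OOX/..X/...]: (1,0)[OOX/X.X/...]+1* (1,1)[OOX/.XX/...]+1 (2,0)[OOX/..X/X..]+1 (2,1)[OOX/..X/.X.]+1 (2,2)[OOX/..X/..X]+1
p3 O@[OOX/X.X/...]: (1,1)[OOX/XOX/...]-1* (2,0)[OOX/X.X/O..]-1 (2,1)[OOX/X.X/.O.]-1 (2,2)[OOX/X.X/..O]-1
p4 X@[OOX/XOX/...]: (2,0)[OOX/XOX/X..]+1* (2,1)[OOX/XOX/.X.]+1 (2,2)[OOX/XOX/..X]+1
p5 O@[OOX/XOX/X..]: (2,1)[OOX/XOX/XO.]-1* (2,2)[OOX/XOX/X.O]-1
p6 X@[OOX/XOX/XO.]: (2,2)[OOX/XOX/XOX]+1*
p7 O@[OOX/XOX/XOX] terminal -1; root [.OX/..X/...] d6

value(.OX/..X/..., O) = -1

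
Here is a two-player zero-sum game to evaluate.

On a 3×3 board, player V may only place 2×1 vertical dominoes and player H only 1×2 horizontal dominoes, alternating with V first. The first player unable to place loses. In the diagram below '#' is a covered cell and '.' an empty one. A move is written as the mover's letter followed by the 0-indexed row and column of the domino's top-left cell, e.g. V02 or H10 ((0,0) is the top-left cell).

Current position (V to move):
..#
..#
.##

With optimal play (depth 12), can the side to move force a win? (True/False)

V winning at [..#/..#/.##]: True

ply 1, V at ..#/..#/.## | V00=+1→#.#/#.#/.##*; V01=+1→.##/.##/.##; V10=-1→..#/#.#/###
ply 2: #.#/#.#/.## is terminal -1 (H); from ..#/..#/.## depth 12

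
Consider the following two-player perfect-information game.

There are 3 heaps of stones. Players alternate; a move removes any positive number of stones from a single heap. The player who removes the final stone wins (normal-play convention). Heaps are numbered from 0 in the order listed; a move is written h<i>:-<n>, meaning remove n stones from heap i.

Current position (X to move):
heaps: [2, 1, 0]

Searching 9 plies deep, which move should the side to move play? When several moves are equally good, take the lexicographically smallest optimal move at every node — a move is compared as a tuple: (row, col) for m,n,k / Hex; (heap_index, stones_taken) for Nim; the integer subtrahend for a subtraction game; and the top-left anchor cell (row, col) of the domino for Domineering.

p1 X@[(2,1,0)]: h0:-1[(1,1,0)]+1* h0:-2[(0,1,0)]-1 h1:-1[(2,0,0)]-1
p2 O@[(1,1,0)]: h0:-1[(0,1,0)]-1* h1:-1[(1,0,0)]-1
p3 X@[(0,1,0)]: h1:-1[(0,0,0)]+1*
p4 O@[(0,0,0)] terminal -1; root [(2,1,0)] d9

X's best at [(2,1,0)]: h0:-1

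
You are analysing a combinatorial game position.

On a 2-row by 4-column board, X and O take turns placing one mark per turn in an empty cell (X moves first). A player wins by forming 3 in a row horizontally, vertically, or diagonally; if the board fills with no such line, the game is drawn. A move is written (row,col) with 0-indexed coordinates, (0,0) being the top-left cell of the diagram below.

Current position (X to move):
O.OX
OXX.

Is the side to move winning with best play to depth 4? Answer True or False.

ply 1, X at O.OX/OXX. | (0,1)=+0→OXOX/OXX.; (1,3)=+1→O.OX/OXXX*
ply 2: O.OX/OXXX is terminal -1 (O); from O.OX/OXX. depth 4

X winning at [O.OX/OXX.]: True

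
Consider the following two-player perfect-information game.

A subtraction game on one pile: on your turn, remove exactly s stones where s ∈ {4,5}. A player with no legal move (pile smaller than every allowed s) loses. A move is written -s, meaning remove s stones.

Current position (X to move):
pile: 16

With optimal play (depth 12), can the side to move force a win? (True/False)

X winning at [16]: True

[16] X move#1: -4:+1/12*, -5:+1/11
[12] O move#2: -4:-1/8*, -5:-1/7
[8] X move#3: -4:-1/4, -5:+1/3*
[3] end (terminal -1, O#4); searched 16 to 12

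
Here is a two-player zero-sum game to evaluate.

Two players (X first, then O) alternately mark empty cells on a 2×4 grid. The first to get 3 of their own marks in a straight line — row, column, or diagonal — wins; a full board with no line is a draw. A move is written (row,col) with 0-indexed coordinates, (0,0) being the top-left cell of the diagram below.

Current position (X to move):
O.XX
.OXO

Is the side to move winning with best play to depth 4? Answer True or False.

ply 1, X at O.XX/.OXO | (0,1)=+1→OXXX/.OXO*; (1,0)=+0→O.XX/XOXO
ply 2: OXXX/.OXO is terminal -1 (O); from O.XX/.OXO depth 4

X winning at [O.XX/.OXO]: True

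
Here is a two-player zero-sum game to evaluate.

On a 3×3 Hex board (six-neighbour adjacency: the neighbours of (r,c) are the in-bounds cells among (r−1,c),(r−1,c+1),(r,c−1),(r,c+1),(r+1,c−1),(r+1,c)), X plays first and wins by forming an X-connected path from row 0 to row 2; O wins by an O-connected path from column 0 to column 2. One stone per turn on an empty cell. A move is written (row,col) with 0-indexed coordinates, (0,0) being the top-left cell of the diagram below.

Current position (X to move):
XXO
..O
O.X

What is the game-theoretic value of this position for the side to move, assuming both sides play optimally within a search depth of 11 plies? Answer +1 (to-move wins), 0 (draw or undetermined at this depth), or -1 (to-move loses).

[XXO/..O/O.X] X move#1: (1,0):-1/XXO/X.O/O.X*, (1,1):-1/XXO/.XO/O.X, (2,1):-1/XXO/..O/OXX
[XXO/X.O/O.X] O move#2: (1,1):+1/XXO/XOO/O.X*, (2,1):+1/XXO/X.O/OOX
[XXO/XOO/O.X] end (terminal -1, X#3); searched XXO/..O/O.X to 11

value(XXO/..O/O.X, X) = -1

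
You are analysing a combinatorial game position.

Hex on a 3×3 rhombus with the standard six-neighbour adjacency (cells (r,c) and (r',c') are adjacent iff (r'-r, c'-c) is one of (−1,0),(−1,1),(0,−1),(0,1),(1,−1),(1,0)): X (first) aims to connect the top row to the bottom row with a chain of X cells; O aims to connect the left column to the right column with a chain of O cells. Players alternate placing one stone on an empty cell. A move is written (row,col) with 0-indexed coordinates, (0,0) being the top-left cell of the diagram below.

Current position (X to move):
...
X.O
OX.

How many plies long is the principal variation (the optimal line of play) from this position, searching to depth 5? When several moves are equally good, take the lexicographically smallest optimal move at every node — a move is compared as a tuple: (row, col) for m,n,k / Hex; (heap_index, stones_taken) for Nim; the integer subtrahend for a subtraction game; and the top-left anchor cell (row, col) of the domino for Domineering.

PV length from [.../X.O/OX.]: 3 plies

[.../X.O/OX.] X move#1: (0,0):-1/X../X.O/OX., (0,1):-1/.X./X.O/OX., (0,2):-1/..X/X.O/OX., (1,1):+1/.../XXO/OX.*, (2,2):-1/.../X.O/OXX
[.../XXO/OX.] O move#2: (0,0):-1/O../XXO/OX.*, (0,1):-1/.O./XXO/OX., (0,2):-1/..O/XXO/OX., (2,2):-1/.../XXO/OXO
[O../XXO/OX.] X move#3: (0,1):+1/OX./XXO/OX.*, (0,2):+1/O.X/XXO/OX., (2,2):+1/O../XXO/OXX
[OX./XXO/OX.] end (terminal -1, O#4); searched .../X.O/OX. to 5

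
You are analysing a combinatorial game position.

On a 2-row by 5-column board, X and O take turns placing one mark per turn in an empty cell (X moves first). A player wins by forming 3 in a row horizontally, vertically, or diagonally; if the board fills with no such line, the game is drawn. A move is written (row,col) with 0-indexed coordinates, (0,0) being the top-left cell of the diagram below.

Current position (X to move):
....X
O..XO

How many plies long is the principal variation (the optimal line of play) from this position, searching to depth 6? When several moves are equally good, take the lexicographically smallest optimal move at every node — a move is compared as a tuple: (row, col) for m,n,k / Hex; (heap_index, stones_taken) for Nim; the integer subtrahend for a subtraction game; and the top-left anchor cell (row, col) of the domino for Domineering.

p1 X@[....X/O..XO]: (0,0)[X...X/O..XO]+0* (0,1)[.X..X/O..XO]+0 (0,2)[..X.X/O..XO]+0 (0,3)[...XX/O..XO]+0 (1,1)[....X/OX.XO]+0 (1,2)[....X/O.XXO]+0
p2 O@[X...X/O..XO]: (0,1)[XO..X/O..XO]+0* (0,2)[X.O.X/O..XO]+0 (0,3)[X..OX/O..XO]+0 (1,1)[X...X/OO.XO]+0 (1,2)[X...X/O.OXO]+0
p3 X@[XO..X/O..XO]: (0,2)[XOX.X/O..XO]+0* (0,3)[XO.XX/O..XO]+0 (1,1)[XO..X/OX.XO]+0 (1,2)[XO..X/O.XXO]+0
p4 O@[XOX.X/O..XO]: (0,3)[XOXOX/O..XO]+0* (1,1)[XOX.X/OO.XO]-1 (1,2)[XOX.X/O.OXO]-1
p5 X@[XOXOX/O..XO]: (1,1)[XOXOX/OX.XO]+0* (1,2)[XOXOX/O.XXO]+0
p6 O@[XOXOX/OX.XO]: (1,2)[XOXOX/OXOXO]+0*
p7 X@[XOXOX/OXOXO] terminal +0; root [....X/O..XO] d6

PV length from [....X/O..XO]: 6 plies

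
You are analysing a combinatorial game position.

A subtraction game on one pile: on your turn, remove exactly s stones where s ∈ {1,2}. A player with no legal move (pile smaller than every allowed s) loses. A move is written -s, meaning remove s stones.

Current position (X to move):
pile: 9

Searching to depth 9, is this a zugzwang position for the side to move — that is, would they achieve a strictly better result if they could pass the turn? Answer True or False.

ply 1, X at 9 | -1=-1→8*; -2=-1→7
ply 2, O at 8 | -1=-1→7; -2=+1→6*
ply 3, X at 6 | -1=-1→5*; -2=-1→4
ply 4, O at 5 | -1=-1→4; -2=+1→3*
ply 5, X at 3 | -1=-1→2*; -2=-1→1
ply 6, O at 2 | -1=-1→1; -2=+1→0*
ply 7: 0 is terminal -1 (X); from 9 depth 9
if X skipped the turn, O would face:
~ ply 1, O at 9 | -1=-1→8*; -2=-1→7
~ ply 2, X at 8 | -1=-1→7; -2=+1→6*
~ ply 3, O at 6 | -1=-1→5*; -2=-1→4
~ ply 4, X at 5 | -1=-1→4; -2=+1→3*
~ ply 5, O at 3 | -1=-1→2*; -2=-1→1
~ ply 6, X at 2 | -1=-1→1; -2=+1→0*
~ ply 7: 0 is terminal -1 (O); from 9 depth 9
compare (X): move=-1 vs pass=+1

zugzwang(9, X) = True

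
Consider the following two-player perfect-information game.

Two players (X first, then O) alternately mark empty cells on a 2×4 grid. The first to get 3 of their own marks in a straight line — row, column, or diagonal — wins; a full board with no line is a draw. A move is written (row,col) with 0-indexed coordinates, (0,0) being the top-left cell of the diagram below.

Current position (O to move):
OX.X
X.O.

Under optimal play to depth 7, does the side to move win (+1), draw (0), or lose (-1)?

value(OX.X/X.O., O) = 0

[OX.X/X.O.] O move#1: (0,2):+0/OXOX/X.O.*, (1,1):-1/OX.X/XOO., (1,3):-1/OX.X/X.OO
[OXOX/X.O.] X move#2: (1,1):+0/OXOX/XXO.*, (1,3):+0/OXOX/X.OX
[OXOX/XXO.] O move#3: (1,3):+0/OXOX/XXOO*
[OXOX/XXOO] end (terminal +0, X#4); searched OX.X/X.O. to 7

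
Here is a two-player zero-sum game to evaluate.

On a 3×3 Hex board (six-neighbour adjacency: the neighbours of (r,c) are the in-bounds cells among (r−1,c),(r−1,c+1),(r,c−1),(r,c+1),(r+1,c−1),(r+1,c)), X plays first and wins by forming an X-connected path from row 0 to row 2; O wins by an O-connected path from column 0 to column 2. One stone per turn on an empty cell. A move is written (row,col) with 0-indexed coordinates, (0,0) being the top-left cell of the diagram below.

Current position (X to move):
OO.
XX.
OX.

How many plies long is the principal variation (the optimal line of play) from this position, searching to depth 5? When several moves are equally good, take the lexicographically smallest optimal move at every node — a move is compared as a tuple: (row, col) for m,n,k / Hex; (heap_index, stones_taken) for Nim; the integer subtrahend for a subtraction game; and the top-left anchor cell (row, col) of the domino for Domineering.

p1 X@[OO./XX./OX.]: (0,2)[OOX/XX./OX.]+1* (1,2)[OO./XXX/OX.]-1 (2,2)[OO./XX./OXX]-1
p2 O@[OOX/XX./OX.] terminal -1; root [OO./XX./OX.] d5

PV length from [OO./XX./OX.]: 1 ply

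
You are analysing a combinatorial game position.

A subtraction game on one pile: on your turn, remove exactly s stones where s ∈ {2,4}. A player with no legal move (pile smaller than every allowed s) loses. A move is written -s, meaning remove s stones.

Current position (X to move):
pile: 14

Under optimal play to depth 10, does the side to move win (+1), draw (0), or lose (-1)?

[14] X move#1: -2:+1/12*, -4:-1/10
[12] O move#2: -2:-1/10*, -4:-1/8
[10] X move#3: -2:-1/8, -4:+1/6*
[6] O move#4: -2:-1/4*, -4:-1/2
[4] X move#5: -2:-1/2, -4:+1/0*
[0] end (terminal -1, O#6); searched 14 to 10

value(14, X) = +1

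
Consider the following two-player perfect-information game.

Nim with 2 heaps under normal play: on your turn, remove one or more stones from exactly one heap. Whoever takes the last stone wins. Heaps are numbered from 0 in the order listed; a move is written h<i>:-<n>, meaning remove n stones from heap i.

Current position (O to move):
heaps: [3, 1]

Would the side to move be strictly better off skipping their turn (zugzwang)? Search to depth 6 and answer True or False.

p1 O@[(3,1)]: h0:-1[(2,1)]-1 h0:-2[(1,1)]+1* h0:-3[(0,1)]-1 h1:-1[(3,0)]-1
p2 X@[(1,1)]: h0:-1[(0,1)]-1* h1:-1[(1,0)]-1
p3 O@[(0,1)]: h1:-1[(0,0)]+1*
p4 X@[(0,0)] terminal -1; root [(3,1)] d6
pass branch (X moves first from the same position):
  | p1 X@[(3,1)]: h0:-1[(2,1)]-1 h0:-2[(1,1)]+1* h0:-3[(0,1)]-1 h1:-1[(3,0)]-1
  | p2 O@[(1,1)]: h0:-1[(0,1)]-1* h1:-1[(1,0)]-1
  | p3 X@[(0,1)]: h1:-1[(0,0)]+1*
  | p4 O@[(0,0)] terminal -1; root [(3,1)] d6
O moving scores +1; O passing scores -1

zugzwang((3,1), O) = False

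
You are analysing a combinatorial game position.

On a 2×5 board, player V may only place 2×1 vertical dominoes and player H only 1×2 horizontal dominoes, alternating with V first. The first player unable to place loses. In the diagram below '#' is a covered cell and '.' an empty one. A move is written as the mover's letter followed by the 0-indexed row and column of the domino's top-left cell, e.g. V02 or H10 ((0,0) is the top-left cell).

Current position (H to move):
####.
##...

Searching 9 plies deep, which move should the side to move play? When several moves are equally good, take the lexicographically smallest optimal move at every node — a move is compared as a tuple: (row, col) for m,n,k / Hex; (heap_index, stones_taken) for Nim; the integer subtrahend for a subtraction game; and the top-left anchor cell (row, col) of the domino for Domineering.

H's best at [####./##...]: H13

ply 1, H at ####./##... | H12=-1→####./####.; H13=+1→####./##.##*
ply 2: ####./##.## is terminal -1 (V); from ####./##... depth 9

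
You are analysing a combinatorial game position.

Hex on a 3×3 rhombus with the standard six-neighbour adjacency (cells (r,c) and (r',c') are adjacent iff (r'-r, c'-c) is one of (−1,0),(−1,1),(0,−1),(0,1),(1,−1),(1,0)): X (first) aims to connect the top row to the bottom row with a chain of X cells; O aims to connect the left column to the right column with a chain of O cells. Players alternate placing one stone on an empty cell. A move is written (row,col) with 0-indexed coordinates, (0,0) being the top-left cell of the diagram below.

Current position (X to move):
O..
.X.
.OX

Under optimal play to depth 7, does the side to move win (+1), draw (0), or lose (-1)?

p1 X@[O../.X./.OX]: (0,1)[OX./.X./.OX]+1* (0,2)[O.X/.X./.OX]+1 (1,0)[O../XX./.OX]+1 (1,2)[O../.XX/.OX]+1 (2,0)[O../.X./XOX]+1
p2 O@[OX./.X./.OX]: (0,2)[OXO/.X./.OX]-1* (1,0)[OX./OX./.OX]-1 (1,2)[OX./.XO/.OX]-1 (2,0)[OX./.X./OOX]-1
p3 X@[OXO/.X./.OX]: (1,0)[OXO/XX./.OX]+1* (1,2)[OXO/.XX/.OX]+1 (2,0)[OXO/.X./XOX]+1
p4 O@[OXO/XX./.OX]: (1,2)[OXO/XXO/.OX]-1* (2,0)[OXO/XX./OOX]-1
p5 X@[OXO/XXO/.OX]: (2,0)[OXO/XXO/XOX]+1*
p6 O@[OXO/XXO/XOX] terminal -1; root [O../.X./.OX] d7

value(O../.X./.OX, X) = +1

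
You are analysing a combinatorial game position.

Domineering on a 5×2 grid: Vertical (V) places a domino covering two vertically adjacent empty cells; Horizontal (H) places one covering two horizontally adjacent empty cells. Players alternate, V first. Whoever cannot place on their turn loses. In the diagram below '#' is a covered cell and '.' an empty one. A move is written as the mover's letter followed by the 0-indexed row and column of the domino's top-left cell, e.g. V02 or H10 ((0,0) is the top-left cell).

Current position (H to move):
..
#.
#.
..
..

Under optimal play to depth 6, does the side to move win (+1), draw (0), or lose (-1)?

value(../#./#./../.., H) = +1

[../#./#./../..] H move#1: H00:-1/##/#./#./../.., H30:+1/../#./#./##/..*, H40:+1/../#./#./../##
[../#./#./##/..] V move#2: V01:-1/.#/##/#./##/..*, V11:-1/../##/##/##/..
[.#/##/#./##/..] H move#3: H40:+1/.#/##/#./##/##*
[.#/##/#./##/##] end (terminal -1, V#4); searched ../#./#./../.. to 6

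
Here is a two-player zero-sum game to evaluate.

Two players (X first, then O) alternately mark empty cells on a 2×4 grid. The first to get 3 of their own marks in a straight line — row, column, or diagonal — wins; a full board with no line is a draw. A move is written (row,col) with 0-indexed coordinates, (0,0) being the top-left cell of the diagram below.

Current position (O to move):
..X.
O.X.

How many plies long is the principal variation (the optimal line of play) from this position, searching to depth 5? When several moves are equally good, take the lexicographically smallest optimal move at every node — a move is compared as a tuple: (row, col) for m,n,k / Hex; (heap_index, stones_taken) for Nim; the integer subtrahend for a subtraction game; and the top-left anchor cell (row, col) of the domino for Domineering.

PV length from [..X./O.X.]: 5 plies

p1 O@[..X./O.X.]: (0,0)[O.X./O.X.]+0* (0,1)[.OX./O.X.]+0 (0,3)[..XO/O.X.]+0 (1,1)[..X./OOX.]-1 (1,3)[..X./O.XO]-1
p2 X@[O.X./O.X.]: (0,1)[OXX./O.X.]+0* (0,3)[O.XX/O.X.]+0 (1,1)[O.X./OXX.]+0 (1,3)[O.X./O.XX]+0
p3 O@[OXX./O.X.]: (0,3)[OXXO/O.X.]+0* (1,1)[OXX./OOX.]-1 (1,3)[OXX./O.XO]-1
p4 X@[OXXO/O.X.]: (1,1)[OXXO/OXX.]+0* (1,3)[OXXO/O.XX]+0
p5 O@[OXXO/OXX.]: (1,3)[OXXO/OXXO]+0*
p6 X@[OXXO/OXXO] terminal +0; root [..X./O.X.] d5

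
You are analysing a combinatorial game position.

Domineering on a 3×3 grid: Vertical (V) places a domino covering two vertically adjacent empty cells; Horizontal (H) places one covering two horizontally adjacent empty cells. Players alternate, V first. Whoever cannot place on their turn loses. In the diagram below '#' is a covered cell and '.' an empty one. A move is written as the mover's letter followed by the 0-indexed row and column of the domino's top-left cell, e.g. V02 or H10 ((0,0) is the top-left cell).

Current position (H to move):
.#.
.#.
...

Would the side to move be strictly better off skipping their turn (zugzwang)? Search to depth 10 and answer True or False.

zugzwang(.#./.#./..., H) = False

[.#./.#./...] H move#1: H20:-1/.#./.#./##.*, H21:-1/.#./.#./.##
[.#./.#./##.] V move#2: V00:+1/##./##./##.*, V02:+1/.##/.##/##., V12:+1/.#./.##/###
[##./##./##.] end (terminal -1, H#3); searched .#./.#./... to 10
pass branch (V moves first from the same position):
  | [.#./.#./...] V move#1: V00:+1/##./##./...*, V02:+1/.##/.##/..., V10:+1/.#./##./#.., V12:+1/.#./.##/..#
  | [##./##./...] H move#2: H20:-1/##./##./##.*, H21:-1/##./##./.##
  | [##./##./##.] V move#3: V02:+1/###/###/##.*, V12:+1/##./###/###
  | [###/###/##.] end (terminal -1, H#4); searched .#./.#./... to 10
H moving scores -1; H passing scores -1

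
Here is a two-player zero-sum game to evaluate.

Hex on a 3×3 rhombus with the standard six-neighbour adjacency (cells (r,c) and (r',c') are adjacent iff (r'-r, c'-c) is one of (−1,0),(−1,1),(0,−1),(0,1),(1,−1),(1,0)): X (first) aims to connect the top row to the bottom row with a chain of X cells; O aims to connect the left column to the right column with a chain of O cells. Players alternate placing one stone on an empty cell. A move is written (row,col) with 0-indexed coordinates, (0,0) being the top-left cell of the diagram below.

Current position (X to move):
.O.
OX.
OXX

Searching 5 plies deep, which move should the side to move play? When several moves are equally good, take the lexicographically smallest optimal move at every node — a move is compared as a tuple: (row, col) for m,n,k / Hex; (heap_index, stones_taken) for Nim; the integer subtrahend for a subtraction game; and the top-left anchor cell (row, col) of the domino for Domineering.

p1 X@[.O./OX./OXX]: (0,0)[XO./OX./OXX]-1 (0,2)[.OX/OX./OXX]+1* (1,2)[.O./OXX/OXX]-1
p2 O@[.OX/OX./OXX] terminal -1; root [.O./OX./OXX] d5

X's best at [.O./OX./OXX]: (0,2)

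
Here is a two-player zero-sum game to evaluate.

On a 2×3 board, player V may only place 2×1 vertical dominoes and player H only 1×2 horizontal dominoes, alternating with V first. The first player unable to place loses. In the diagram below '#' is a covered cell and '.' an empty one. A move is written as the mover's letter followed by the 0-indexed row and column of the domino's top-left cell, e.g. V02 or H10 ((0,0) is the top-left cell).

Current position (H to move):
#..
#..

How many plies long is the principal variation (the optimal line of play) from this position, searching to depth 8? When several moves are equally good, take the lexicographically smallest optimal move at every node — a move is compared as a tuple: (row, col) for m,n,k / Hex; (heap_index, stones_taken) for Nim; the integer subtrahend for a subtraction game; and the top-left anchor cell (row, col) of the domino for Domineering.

[#../#..] H move#1: H01:+1/###/#..*, H11:+1/#../###
[###/#..] end (terminal -1, V#2); searched #../#.. to 8

PV length from [#../#..]: 1 ply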